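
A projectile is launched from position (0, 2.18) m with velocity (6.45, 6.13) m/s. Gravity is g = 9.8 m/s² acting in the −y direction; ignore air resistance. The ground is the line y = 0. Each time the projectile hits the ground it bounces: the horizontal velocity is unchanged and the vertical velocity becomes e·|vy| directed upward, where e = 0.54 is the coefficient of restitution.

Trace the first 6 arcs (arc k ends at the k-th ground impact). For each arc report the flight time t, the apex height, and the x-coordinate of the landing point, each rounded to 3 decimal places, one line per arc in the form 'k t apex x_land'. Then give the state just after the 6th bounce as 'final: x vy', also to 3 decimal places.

1 1.540 4.097 9.933
2 0.988 1.195 16.302
3 0.533 0.348 19.742
4 0.288 0.102 21.600
5 0.156 0.030 22.603
6 0.084 0.009 23.144
final: 23.144 0.222

Arc 1: start y=2.180, vy=6.130 → t=1.540, apex=4.097, x_land=9.933, impact vy=-8.961
  bounce: vy ← 0.54·8.961 = 4.839
Arc 2: start y=0.000, vy=4.839 → t=0.988, apex=1.195, x_land=16.302, impact vy=-4.839
  bounce: vy ← 0.54·4.839 = 2.613
Arc 3: start y=0.000, vy=2.613 → t=0.533, apex=0.348, x_land=19.742, impact vy=-2.613
  bounce: vy ← 0.54·2.613 = 1.411
Arc 4: start y=0.000, vy=1.411 → t=0.288, apex=0.102, x_land=21.600, impact vy=-1.411
  bounce: vy ← 0.54·1.411 = 0.762
Arc 5: start y=0.000, vy=0.762 → t=0.156, apex=0.030, x_land=22.603, impact vy=-0.762
  bounce: vy ← 0.54·0.762 = 0.411
Arc 6: start y=0.000, vy=0.411 → t=0.084, apex=0.009, x_land=23.144, impact vy=-0.411
  bounce: vy ← 0.54·0.411 = 0.222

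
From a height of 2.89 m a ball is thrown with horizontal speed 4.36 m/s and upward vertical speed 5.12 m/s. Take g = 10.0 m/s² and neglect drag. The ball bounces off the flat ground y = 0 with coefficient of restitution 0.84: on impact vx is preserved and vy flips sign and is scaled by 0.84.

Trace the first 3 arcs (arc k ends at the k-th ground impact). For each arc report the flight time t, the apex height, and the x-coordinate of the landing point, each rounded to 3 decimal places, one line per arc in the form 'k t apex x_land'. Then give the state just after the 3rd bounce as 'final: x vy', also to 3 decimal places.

Arc 1: start y=2.890, vy=5.120 → t=1.429, apex=4.201, x_land=6.229, impact vy=-9.166
  bounce: vy ← 0.84·9.166 = 7.699
Arc 2: start y=0.000, vy=7.699 → t=1.540, apex=2.964, x_land=12.943, impact vy=-7.699
  bounce: vy ← 0.84·7.699 = 6.467
Arc 3: start y=0.000, vy=6.467 → t=1.293, apex=2.091, x_land=18.582, impact vy=-6.467
  bounce: vy ← 0.84·6.467 = 5.433

1 1.429 4.201 6.229
2 1.540 2.964 12.943
3 1.293 2.091 18.582
final: 18.582 5.433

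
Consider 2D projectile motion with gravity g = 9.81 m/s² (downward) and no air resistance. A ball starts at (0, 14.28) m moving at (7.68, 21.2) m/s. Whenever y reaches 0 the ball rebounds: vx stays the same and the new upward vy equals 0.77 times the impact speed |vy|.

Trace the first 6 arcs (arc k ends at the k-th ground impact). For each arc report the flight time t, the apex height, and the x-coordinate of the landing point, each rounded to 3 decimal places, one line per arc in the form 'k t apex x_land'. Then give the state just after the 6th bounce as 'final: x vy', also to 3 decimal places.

1 4.915 37.187 37.743
2 4.240 22.048 70.309
3 3.265 13.072 95.385
4 2.514 7.751 114.693
5 1.936 4.595 129.560
6 1.491 2.725 141.008
final: 141.008 5.630

Arc 1: start y=14.280, vy=21.200 → t=4.915, apex=37.187, x_land=37.743, impact vy=-27.011
  bounce: vy ← 0.77·27.011 = 20.799
Arc 2: start y=0.000, vy=20.799 → t=4.240, apex=22.048, x_land=70.309, impact vy=-20.799
  bounce: vy ← 0.77·20.799 = 16.015
Arc 3: start y=0.000, vy=16.015 → t=3.265, apex=13.072, x_land=95.385, impact vy=-16.015
  bounce: vy ← 0.77·16.015 = 12.332
Arc 4: start y=0.000, vy=12.332 → t=2.514, apex=7.751, x_land=114.693, impact vy=-12.332
  bounce: vy ← 0.77·12.332 = 9.495
Arc 5: start y=0.000, vy=9.495 → t=1.936, apex=4.595, x_land=129.560, impact vy=-9.495
  bounce: vy ← 0.77·9.495 = 7.311
Arc 6: start y=0.000, vy=7.311 → t=1.491, apex=2.725, x_land=141.008, impact vy=-7.311
  bounce: vy ← 0.77·7.311 = 5.630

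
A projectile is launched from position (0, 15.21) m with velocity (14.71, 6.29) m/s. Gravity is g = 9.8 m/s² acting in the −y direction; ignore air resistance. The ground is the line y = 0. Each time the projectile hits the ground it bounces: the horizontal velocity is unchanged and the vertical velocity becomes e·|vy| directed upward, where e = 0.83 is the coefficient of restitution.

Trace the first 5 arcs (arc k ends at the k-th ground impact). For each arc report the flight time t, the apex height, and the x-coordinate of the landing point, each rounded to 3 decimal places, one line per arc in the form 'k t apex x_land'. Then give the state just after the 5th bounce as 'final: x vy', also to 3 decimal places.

Arc 1: start y=15.210, vy=6.290 → t=2.517, apex=17.229, x_land=37.024, impact vy=-18.376
  bounce: vy ← 0.83·18.376 = 15.252
Arc 2: start y=0.000, vy=15.252 → t=3.113, apex=11.869, x_land=82.812, impact vy=-15.252
  bounce: vy ← 0.83·15.252 = 12.659
Arc 3: start y=0.000, vy=12.659 → t=2.584, apex=8.176, x_land=120.815, impact vy=-12.659
  bounce: vy ← 0.83·12.659 = 10.507
Arc 4: start y=0.000, vy=10.507 → t=2.144, apex=5.633, x_land=152.359, impact vy=-10.507
  bounce: vy ← 0.83·10.507 = 8.721
Arc 5: start y=0.000, vy=8.721 → t=1.780, apex=3.880, x_land=178.539, impact vy=-8.721
  bounce: vy ← 0.83·8.721 = 7.238

1 2.517 17.229 37.024
2 3.113 11.869 82.812
3 2.584 8.176 120.815
4 2.144 5.633 152.359
5 1.780 3.880 178.539
final: 178.539 7.238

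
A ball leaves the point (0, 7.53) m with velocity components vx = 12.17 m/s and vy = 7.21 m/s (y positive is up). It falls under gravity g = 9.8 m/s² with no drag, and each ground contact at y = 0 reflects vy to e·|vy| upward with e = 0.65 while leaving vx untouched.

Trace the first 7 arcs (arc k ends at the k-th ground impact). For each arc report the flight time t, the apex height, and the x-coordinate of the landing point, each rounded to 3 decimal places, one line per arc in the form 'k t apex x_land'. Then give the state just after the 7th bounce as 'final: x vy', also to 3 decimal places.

Arc 1: start y=7.530, vy=7.210 → t=2.177, apex=10.182, x_land=26.497, impact vy=-14.127
  bounce: vy ← 0.65·14.127 = 9.183
Arc 2: start y=0.000, vy=9.183 → t=1.874, apex=4.302, x_land=49.304, impact vy=-9.183
  bounce: vy ← 0.65·9.183 = 5.969
Arc 3: start y=0.000, vy=5.969 → t=1.218, apex=1.818, x_land=64.128, impact vy=-5.969
  bounce: vy ← 0.65·5.969 = 3.880
Arc 4: start y=0.000, vy=3.880 → t=0.792, apex=0.768, x_land=73.763, impact vy=-3.880
  bounce: vy ← 0.65·3.880 = 2.522
Arc 5: start y=0.000, vy=2.522 → t=0.515, apex=0.324, x_land=80.027, impact vy=-2.522
  bounce: vy ← 0.65·2.522 = 1.639
Arc 6: start y=0.000, vy=1.639 → t=0.335, apex=0.137, x_land=84.098, impact vy=-1.639
  bounce: vy ← 0.65·1.639 = 1.065
Arc 7: start y=0.000, vy=1.065 → t=0.217, apex=0.058, x_land=86.744, impact vy=-1.065
  bounce: vy ← 0.65·1.065 = 0.693

1 2.177 10.182 26.497
2 1.874 4.302 49.304
3 1.218 1.818 64.128
4 0.792 0.768 73.763
5 0.515 0.324 80.027
6 0.335 0.137 84.098
7 0.217 0.058 86.744
final: 86.744 0.693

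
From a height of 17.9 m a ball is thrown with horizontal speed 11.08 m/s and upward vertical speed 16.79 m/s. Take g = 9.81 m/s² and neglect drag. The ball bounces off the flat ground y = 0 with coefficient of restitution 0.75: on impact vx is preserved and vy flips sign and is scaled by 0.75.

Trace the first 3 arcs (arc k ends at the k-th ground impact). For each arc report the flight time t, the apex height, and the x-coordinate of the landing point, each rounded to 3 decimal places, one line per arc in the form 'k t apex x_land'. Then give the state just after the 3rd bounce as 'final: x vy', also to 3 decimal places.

1 4.276 32.268 47.383
2 3.847 18.151 90.011
3 2.885 10.210 121.982
final: 121.982 10.615

Arc 1: start y=17.900, vy=16.790 → t=4.276, apex=32.268, x_land=47.383, impact vy=-25.162
  bounce: vy ← 0.75·25.162 = 18.871
Arc 2: start y=0.000, vy=18.871 → t=3.847, apex=18.151, x_land=90.011, impact vy=-18.871
  bounce: vy ← 0.75·18.871 = 14.153
Arc 3: start y=0.000, vy=14.153 → t=2.885, apex=10.210, x_land=121.982, impact vy=-14.153
  bounce: vy ← 0.75·14.153 = 10.615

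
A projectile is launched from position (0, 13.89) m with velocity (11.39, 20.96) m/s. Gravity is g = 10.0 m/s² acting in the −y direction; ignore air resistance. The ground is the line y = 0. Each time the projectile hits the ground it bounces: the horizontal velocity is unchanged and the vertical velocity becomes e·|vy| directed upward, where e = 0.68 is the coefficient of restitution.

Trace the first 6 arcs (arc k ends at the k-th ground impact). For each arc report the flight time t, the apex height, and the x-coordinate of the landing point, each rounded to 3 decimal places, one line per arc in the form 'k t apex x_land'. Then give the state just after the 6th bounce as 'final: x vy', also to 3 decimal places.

Arc 1: start y=13.890, vy=20.960 → t=4.774, apex=35.856, x_land=54.375, impact vy=-26.779
  bounce: vy ← 0.68·26.779 = 18.210
Arc 2: start y=0.000, vy=18.210 → t=3.642, apex=16.580, x_land=95.857, impact vy=-18.210
  bounce: vy ← 0.68·18.210 = 12.383
Arc 3: start y=0.000, vy=12.383 → t=2.477, apex=7.667, x_land=124.065, impact vy=-12.383
  bounce: vy ← 0.68·12.383 = 8.420
Arc 4: start y=0.000, vy=8.420 → t=1.684, apex=3.545, x_land=143.246, impact vy=-8.420
  bounce: vy ← 0.68·8.420 = 5.726
Arc 5: start y=0.000, vy=5.726 → t=1.145, apex=1.639, x_land=156.289, impact vy=-5.726
  bounce: vy ← 0.68·5.726 = 3.894
Arc 6: start y=0.000, vy=3.894 → t=0.779, apex=0.758, x_land=165.158, impact vy=-3.894
  bounce: vy ← 0.68·3.894 = 2.648

1 4.774 35.856 54.375
2 3.642 16.580 95.857
3 2.477 7.667 124.065
4 1.684 3.545 143.246
5 1.145 1.639 156.289
6 0.779 0.758 165.158
final: 165.158 2.648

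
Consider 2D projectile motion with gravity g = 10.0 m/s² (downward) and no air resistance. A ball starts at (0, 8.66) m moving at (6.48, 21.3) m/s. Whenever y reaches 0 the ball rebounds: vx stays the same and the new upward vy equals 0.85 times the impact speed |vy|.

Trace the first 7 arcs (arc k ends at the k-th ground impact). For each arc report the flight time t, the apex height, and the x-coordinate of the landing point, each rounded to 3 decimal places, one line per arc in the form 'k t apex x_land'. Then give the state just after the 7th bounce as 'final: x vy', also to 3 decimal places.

1 4.634 31.345 30.027
2 4.256 22.646 57.608
3 3.618 16.362 81.053
4 3.075 11.822 100.981
5 2.614 8.541 117.919
6 2.222 6.171 132.317
7 1.889 4.458 144.555
final: 144.555 8.027

Arc 1: start y=8.660, vy=21.300 → t=4.634, apex=31.345, x_land=30.027, impact vy=-25.038
  bounce: vy ← 0.85·25.038 = 21.282
Arc 2: start y=0.000, vy=21.282 → t=4.256, apex=22.646, x_land=57.608, impact vy=-21.282
  bounce: vy ← 0.85·21.282 = 18.090
Arc 3: start y=0.000, vy=18.090 → t=3.618, apex=16.362, x_land=81.053, impact vy=-18.090
  bounce: vy ← 0.85·18.090 = 15.376
Arc 4: start y=0.000, vy=15.376 → t=3.075, apex=11.822, x_land=100.981, impact vy=-15.376
  bounce: vy ← 0.85·15.376 = 13.070
Arc 5: start y=0.000, vy=13.070 → t=2.614, apex=8.541, x_land=117.919, impact vy=-13.070
  bounce: vy ← 0.85·13.070 = 11.109
Arc 6: start y=0.000, vy=11.109 → t=2.222, apex=6.171, x_land=132.317, impact vy=-11.109
  bounce: vy ← 0.85·11.109 = 9.443
Arc 7: start y=0.000, vy=9.443 → t=1.889, apex=4.458, x_land=144.555, impact vy=-9.443
  bounce: vy ← 0.85·9.443 = 8.027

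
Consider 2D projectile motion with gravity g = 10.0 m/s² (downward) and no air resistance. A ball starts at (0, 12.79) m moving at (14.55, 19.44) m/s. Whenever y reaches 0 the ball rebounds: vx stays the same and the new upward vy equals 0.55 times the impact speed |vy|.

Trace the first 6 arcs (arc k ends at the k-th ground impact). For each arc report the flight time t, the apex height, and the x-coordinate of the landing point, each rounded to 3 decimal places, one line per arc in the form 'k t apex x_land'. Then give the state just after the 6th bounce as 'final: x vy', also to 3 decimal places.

1 4.461 31.686 64.913
2 2.769 9.585 105.203
3 1.523 2.899 127.363
4 0.838 0.877 139.551
5 0.461 0.265 146.254
6 0.253 0.080 149.941
final: 149.941 0.697

Arc 1: start y=12.790, vy=19.440 → t=4.461, apex=31.686, x_land=64.913, impact vy=-25.174
  bounce: vy ← 0.55·25.174 = 13.846
Arc 2: start y=0.000, vy=13.846 → t=2.769, apex=9.585, x_land=105.203, impact vy=-13.846
  bounce: vy ← 0.55·13.846 = 7.615
Arc 3: start y=0.000, vy=7.615 → t=1.523, apex=2.899, x_land=127.363, impact vy=-7.615
  bounce: vy ← 0.55·7.615 = 4.188
Arc 4: start y=0.000, vy=4.188 → t=0.838, apex=0.877, x_land=139.551, impact vy=-4.188
  bounce: vy ← 0.55·4.188 = 2.304
Arc 5: start y=0.000, vy=2.304 → t=0.461, apex=0.265, x_land=146.254, impact vy=-2.304
  bounce: vy ← 0.55·2.304 = 1.267
Arc 6: start y=0.000, vy=1.267 → t=0.253, apex=0.080, x_land=149.941, impact vy=-1.267
  bounce: vy ← 0.55·1.267 = 0.697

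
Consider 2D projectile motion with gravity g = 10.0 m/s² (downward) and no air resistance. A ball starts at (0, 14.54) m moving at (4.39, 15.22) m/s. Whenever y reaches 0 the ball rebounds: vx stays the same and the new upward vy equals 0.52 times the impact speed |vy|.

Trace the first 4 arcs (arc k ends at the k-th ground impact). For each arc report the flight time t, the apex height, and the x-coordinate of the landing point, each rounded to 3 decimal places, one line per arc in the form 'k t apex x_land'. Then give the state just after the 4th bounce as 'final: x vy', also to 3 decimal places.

Arc 1: start y=14.540, vy=15.220 → t=3.808, apex=26.122, x_land=16.716, impact vy=-22.857
  bounce: vy ← 0.52·22.857 = 11.886
Arc 2: start y=0.000, vy=11.886 → t=2.377, apex=7.064, x_land=27.152, impact vy=-11.886
  bounce: vy ← 0.52·11.886 = 6.181
Arc 3: start y=0.000, vy=6.181 → t=1.236, apex=1.910, x_land=32.578, impact vy=-6.181
  bounce: vy ← 0.52·6.181 = 3.214
Arc 4: start y=0.000, vy=3.214 → t=0.643, apex=0.516, x_land=35.400, impact vy=-3.214
  bounce: vy ← 0.52·3.214 = 1.671

1 3.808 26.122 16.716
2 2.377 7.064 27.152
3 1.236 1.910 32.578
4 0.643 0.516 35.400
final: 35.400 1.671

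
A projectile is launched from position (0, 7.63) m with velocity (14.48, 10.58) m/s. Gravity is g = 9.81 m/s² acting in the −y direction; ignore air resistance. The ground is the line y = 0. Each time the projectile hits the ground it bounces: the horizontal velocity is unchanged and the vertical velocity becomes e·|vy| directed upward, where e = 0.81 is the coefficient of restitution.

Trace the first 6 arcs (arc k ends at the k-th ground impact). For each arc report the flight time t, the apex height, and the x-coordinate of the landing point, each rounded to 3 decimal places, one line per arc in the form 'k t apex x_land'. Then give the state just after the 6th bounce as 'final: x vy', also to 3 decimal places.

1 2.727 13.335 39.492
2 2.671 8.749 78.170
3 2.164 5.740 109.499
4 1.753 3.766 134.876
5 1.420 2.471 155.431
6 1.150 1.621 172.080
final: 172.080 4.568

Arc 1: start y=7.630, vy=10.580 → t=2.727, apex=13.335, x_land=39.492, impact vy=-16.175
  bounce: vy ← 0.81·16.175 = 13.102
Arc 2: start y=0.000, vy=13.102 → t=2.671, apex=8.749, x_land=78.170, impact vy=-13.102
  bounce: vy ← 0.81·13.102 = 10.613
Arc 3: start y=0.000, vy=10.613 → t=2.164, apex=5.740, x_land=109.499, impact vy=-10.613
  bounce: vy ← 0.81·10.613 = 8.596
Arc 4: start y=0.000, vy=8.596 → t=1.753, apex=3.766, x_land=134.876, impact vy=-8.596
  bounce: vy ← 0.81·8.596 = 6.963
Arc 5: start y=0.000, vy=6.963 → t=1.420, apex=2.471, x_land=155.431, impact vy=-6.963
  bounce: vy ← 0.81·6.963 = 5.640
Arc 6: start y=0.000, vy=5.640 → t=1.150, apex=1.621, x_land=172.080, impact vy=-5.640
  bounce: vy ← 0.81·5.640 = 4.568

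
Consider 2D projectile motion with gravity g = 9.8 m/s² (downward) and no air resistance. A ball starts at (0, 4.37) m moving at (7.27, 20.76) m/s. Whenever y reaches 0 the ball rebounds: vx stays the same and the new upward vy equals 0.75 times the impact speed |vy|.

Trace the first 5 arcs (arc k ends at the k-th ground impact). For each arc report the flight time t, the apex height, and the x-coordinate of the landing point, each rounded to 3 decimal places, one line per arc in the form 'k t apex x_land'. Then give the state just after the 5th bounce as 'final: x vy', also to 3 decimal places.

Arc 1: start y=4.370, vy=20.760 → t=4.438, apex=26.359, x_land=32.262, impact vy=-22.729
  bounce: vy ← 0.75·22.729 = 17.047
Arc 2: start y=0.000, vy=17.047 → t=3.479, apex=14.827, x_land=57.554, impact vy=-17.047
  bounce: vy ← 0.75·17.047 = 12.785
Arc 3: start y=0.000, vy=12.785 → t=2.609, apex=8.340, x_land=76.524, impact vy=-12.785
  bounce: vy ← 0.75·12.785 = 9.589
Arc 4: start y=0.000, vy=9.589 → t=1.957, apex=4.691, x_land=90.751, impact vy=-9.589
  bounce: vy ← 0.75·9.589 = 7.192
Arc 5: start y=0.000, vy=7.192 → t=1.468, apex=2.639, x_land=101.421, impact vy=-7.192
  bounce: vy ← 0.75·7.192 = 5.394

1 4.438 26.359 32.262
2 3.479 14.827 57.554
3 2.609 8.340 76.524
4 1.957 4.691 90.751
5 1.468 2.639 101.421
final: 101.421 5.394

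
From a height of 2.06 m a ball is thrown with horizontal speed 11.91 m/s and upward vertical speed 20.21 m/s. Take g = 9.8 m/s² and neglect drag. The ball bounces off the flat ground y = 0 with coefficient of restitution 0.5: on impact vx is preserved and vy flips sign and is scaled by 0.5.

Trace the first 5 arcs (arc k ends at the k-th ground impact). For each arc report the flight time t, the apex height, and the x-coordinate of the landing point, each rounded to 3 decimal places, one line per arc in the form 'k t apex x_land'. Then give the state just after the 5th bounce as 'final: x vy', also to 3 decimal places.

1 4.224 22.899 50.308
2 2.162 5.725 76.055
3 1.081 1.431 88.928
4 0.540 0.358 95.365
5 0.270 0.089 98.583
final: 98.583 0.662

Arc 1: start y=2.060, vy=20.210 → t=4.224, apex=22.899, x_land=50.308, impact vy=-21.185
  bounce: vy ← 0.5·21.185 = 10.593
Arc 2: start y=0.000, vy=10.593 → t=2.162, apex=5.725, x_land=76.055, impact vy=-10.593
  bounce: vy ← 0.5·10.593 = 5.296
Arc 3: start y=0.000, vy=5.296 → t=1.081, apex=1.431, x_land=88.928, impact vy=-5.296
  bounce: vy ← 0.5·5.296 = 2.648
Arc 4: start y=0.000, vy=2.648 → t=0.540, apex=0.358, x_land=95.365, impact vy=-2.648
  bounce: vy ← 0.5·2.648 = 1.324
Arc 5: start y=0.000, vy=1.324 → t=0.270, apex=0.089, x_land=98.583, impact vy=-1.324
  bounce: vy ← 0.5·1.324 = 0.662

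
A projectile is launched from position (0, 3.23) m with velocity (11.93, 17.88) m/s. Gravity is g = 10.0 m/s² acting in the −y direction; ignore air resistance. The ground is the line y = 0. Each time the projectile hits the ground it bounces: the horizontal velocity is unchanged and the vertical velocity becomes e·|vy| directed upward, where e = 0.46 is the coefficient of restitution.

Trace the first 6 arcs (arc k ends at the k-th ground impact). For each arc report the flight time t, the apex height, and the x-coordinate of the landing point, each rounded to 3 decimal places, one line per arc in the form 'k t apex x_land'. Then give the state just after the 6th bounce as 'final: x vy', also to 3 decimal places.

1 3.748 19.215 44.718
2 1.804 4.066 66.234
3 0.830 0.860 76.131
4 0.382 0.182 80.684
5 0.176 0.039 82.778
6 0.081 0.008 83.741
final: 83.741 0.186

Arc 1: start y=3.230, vy=17.880 → t=3.748, apex=19.215, x_land=44.718, impact vy=-19.603
  bounce: vy ← 0.46·19.603 = 9.018
Arc 2: start y=0.000, vy=9.018 → t=1.804, apex=4.066, x_land=66.234, impact vy=-9.018
  bounce: vy ← 0.46·9.018 = 4.148
Arc 3: start y=0.000, vy=4.148 → t=0.830, apex=0.860, x_land=76.131, impact vy=-4.148
  bounce: vy ← 0.46·4.148 = 1.908
Arc 4: start y=0.000, vy=1.908 → t=0.382, apex=0.182, x_land=80.684, impact vy=-1.908
  bounce: vy ← 0.46·1.908 = 0.878
Arc 5: start y=0.000, vy=0.878 → t=0.176, apex=0.039, x_land=82.778, impact vy=-0.878
  bounce: vy ← 0.46·0.878 = 0.404
Arc 6: start y=0.000, vy=0.404 → t=0.081, apex=0.008, x_land=83.741, impact vy=-0.404
  bounce: vy ← 0.46·0.404 = 0.186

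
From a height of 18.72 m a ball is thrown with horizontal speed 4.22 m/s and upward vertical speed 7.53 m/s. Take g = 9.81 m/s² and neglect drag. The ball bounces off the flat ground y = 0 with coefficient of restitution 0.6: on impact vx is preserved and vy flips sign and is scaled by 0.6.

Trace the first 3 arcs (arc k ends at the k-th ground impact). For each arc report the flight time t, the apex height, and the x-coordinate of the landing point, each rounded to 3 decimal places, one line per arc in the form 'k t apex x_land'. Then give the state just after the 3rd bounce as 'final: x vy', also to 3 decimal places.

1 2.867 21.610 12.097
2 2.519 7.780 22.726
3 1.511 2.801 29.104
final: 29.104 4.448

Arc 1: start y=18.720, vy=7.530 → t=2.867, apex=21.610, x_land=12.097, impact vy=-20.591
  bounce: vy ← 0.6·20.591 = 12.355
Arc 2: start y=0.000, vy=12.355 → t=2.519, apex=7.780, x_land=22.726, impact vy=-12.355
  bounce: vy ← 0.6·12.355 = 7.413
Arc 3: start y=0.000, vy=7.413 → t=1.511, apex=2.801, x_land=29.104, impact vy=-7.413
  bounce: vy ← 0.6·7.413 = 4.448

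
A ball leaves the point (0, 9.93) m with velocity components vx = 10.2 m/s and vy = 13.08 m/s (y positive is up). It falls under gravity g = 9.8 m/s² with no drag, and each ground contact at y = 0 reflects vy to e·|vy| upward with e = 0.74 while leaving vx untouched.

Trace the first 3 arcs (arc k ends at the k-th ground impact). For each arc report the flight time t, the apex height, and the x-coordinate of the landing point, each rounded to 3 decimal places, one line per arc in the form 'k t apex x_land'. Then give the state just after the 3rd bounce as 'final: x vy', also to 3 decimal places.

1 3.286 18.659 33.518
2 2.888 10.218 62.976
3 2.137 5.595 84.775
final: 84.775 7.749

Arc 1: start y=9.930, vy=13.080 → t=3.286, apex=18.659, x_land=33.518, impact vy=-19.124
  bounce: vy ← 0.74·19.124 = 14.152
Arc 2: start y=0.000, vy=14.152 → t=2.888, apex=10.218, x_land=62.976, impact vy=-14.152
  bounce: vy ← 0.74·14.152 = 10.472
Arc 3: start y=0.000, vy=10.472 → t=2.137, apex=5.595, x_land=84.775, impact vy=-10.472
  bounce: vy ← 0.74·10.472 = 7.749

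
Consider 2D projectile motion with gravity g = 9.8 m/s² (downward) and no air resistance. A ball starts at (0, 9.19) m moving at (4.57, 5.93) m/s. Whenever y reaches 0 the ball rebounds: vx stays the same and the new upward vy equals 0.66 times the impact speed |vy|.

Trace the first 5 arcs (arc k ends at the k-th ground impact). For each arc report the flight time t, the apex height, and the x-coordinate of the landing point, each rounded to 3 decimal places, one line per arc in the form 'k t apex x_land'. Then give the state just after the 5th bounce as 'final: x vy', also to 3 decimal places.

Arc 1: start y=9.190, vy=5.930 → t=2.102, apex=10.984, x_land=9.608, impact vy=-14.673
  bounce: vy ← 0.66·14.673 = 9.684
Arc 2: start y=0.000, vy=9.684 → t=1.976, apex=4.785, x_land=18.639, impact vy=-9.684
  bounce: vy ← 0.66·9.684 = 6.391
Arc 3: start y=0.000, vy=6.391 → t=1.304, apex=2.084, x_land=24.600, impact vy=-6.391
  bounce: vy ← 0.66·6.391 = 4.218
Arc 4: start y=0.000, vy=4.218 → t=0.861, apex=0.908, x_land=28.535, impact vy=-4.218
  bounce: vy ← 0.66·4.218 = 2.784
Arc 5: start y=0.000, vy=2.784 → t=0.568, apex=0.395, x_land=31.131, impact vy=-2.784
  bounce: vy ← 0.66·2.784 = 1.838

1 2.102 10.984 9.608
2 1.976 4.785 18.639
3 1.304 2.084 24.600
4 0.861 0.908 28.535
5 0.568 0.395 31.131
final: 31.131 1.838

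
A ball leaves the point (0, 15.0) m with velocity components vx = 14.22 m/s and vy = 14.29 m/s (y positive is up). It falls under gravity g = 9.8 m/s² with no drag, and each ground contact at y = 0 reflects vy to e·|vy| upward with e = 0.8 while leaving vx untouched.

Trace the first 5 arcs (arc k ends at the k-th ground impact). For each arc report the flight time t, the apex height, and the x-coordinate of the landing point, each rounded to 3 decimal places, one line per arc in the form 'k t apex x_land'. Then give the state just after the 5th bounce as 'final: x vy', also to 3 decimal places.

1 3.736 25.419 53.123
2 3.644 16.268 104.943
3 2.915 10.411 146.399
4 2.332 6.663 179.563
5 1.866 4.265 206.095
final: 206.095 7.314

Arc 1: start y=15.000, vy=14.290 → t=3.736, apex=25.419, x_land=53.123, impact vy=-22.320
  bounce: vy ← 0.8·22.320 = 17.856
Arc 2: start y=0.000, vy=17.856 → t=3.644, apex=16.268, x_land=104.943, impact vy=-17.856
  bounce: vy ← 0.8·17.856 = 14.285
Arc 3: start y=0.000, vy=14.285 → t=2.915, apex=10.411, x_land=146.399, impact vy=-14.285
  bounce: vy ← 0.8·14.285 = 11.428
Arc 4: start y=0.000, vy=11.428 → t=2.332, apex=6.663, x_land=179.563, impact vy=-11.428
  bounce: vy ← 0.8·11.428 = 9.142
Arc 5: start y=0.000, vy=9.142 → t=1.866, apex=4.265, x_land=206.095, impact vy=-9.142
  bounce: vy ← 0.8·9.142 = 7.314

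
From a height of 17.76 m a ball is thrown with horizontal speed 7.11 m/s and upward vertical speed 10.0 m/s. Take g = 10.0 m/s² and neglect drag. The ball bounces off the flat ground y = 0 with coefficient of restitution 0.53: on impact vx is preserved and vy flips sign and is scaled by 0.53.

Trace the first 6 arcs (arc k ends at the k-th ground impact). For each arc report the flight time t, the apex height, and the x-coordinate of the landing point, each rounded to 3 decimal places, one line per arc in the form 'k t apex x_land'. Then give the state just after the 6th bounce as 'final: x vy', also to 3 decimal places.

Arc 1: start y=17.760, vy=10.000 → t=3.134, apex=22.760, x_land=22.279, impact vy=-21.335
  bounce: vy ← 0.53·21.335 = 11.308
Arc 2: start y=0.000, vy=11.308 → t=2.262, apex=6.393, x_land=38.359, impact vy=-11.308
  bounce: vy ← 0.53·11.308 = 5.993
Arc 3: start y=0.000, vy=5.993 → t=1.199, apex=1.796, x_land=46.881, impact vy=-5.993
  bounce: vy ← 0.53·5.993 = 3.176
Arc 4: start y=0.000, vy=3.176 → t=0.635, apex=0.504, x_land=51.398, impact vy=-3.176
  bounce: vy ← 0.53·3.176 = 1.683
Arc 5: start y=0.000, vy=1.683 → t=0.337, apex=0.142, x_land=53.792, impact vy=-1.683
  bounce: vy ← 0.53·1.683 = 0.892
Arc 6: start y=0.000, vy=0.892 → t=0.178, apex=0.040, x_land=55.061, impact vy=-0.892
  bounce: vy ← 0.53·0.892 = 0.473

1 3.134 22.760 22.279
2 2.262 6.393 38.359
3 1.199 1.796 46.881
4 0.635 0.504 51.398
5 0.337 0.142 53.792
6 0.178 0.040 55.061
final: 55.061 0.473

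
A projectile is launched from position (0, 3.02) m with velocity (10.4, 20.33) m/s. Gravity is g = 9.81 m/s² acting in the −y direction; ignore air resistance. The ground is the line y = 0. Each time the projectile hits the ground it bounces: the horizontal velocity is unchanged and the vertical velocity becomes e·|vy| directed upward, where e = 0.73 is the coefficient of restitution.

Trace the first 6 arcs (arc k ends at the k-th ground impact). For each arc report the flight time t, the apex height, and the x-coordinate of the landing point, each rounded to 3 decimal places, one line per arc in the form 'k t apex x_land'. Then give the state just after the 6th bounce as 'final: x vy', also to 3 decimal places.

Arc 1: start y=3.020, vy=20.330 → t=4.288, apex=24.086, x_land=44.599, impact vy=-21.738
  bounce: vy ← 0.73·21.738 = 15.869
Arc 2: start y=0.000, vy=15.869 → t=3.235, apex=12.835, x_land=78.246, impact vy=-15.869
  bounce: vy ← 0.73·15.869 = 11.584
Arc 3: start y=0.000, vy=11.584 → t=2.362, apex=6.840, x_land=102.808, impact vy=-11.584
  bounce: vy ← 0.73·11.584 = 8.457
Arc 4: start y=0.000, vy=8.457 → t=1.724, apex=3.645, x_land=120.738, impact vy=-8.457
  bounce: vy ← 0.73·8.457 = 6.173
Arc 5: start y=0.000, vy=6.173 → t=1.259, apex=1.942, x_land=133.828, impact vy=-6.173
  bounce: vy ← 0.73·6.173 = 4.507
Arc 6: start y=0.000, vy=4.507 → t=0.919, apex=1.035, x_land=143.383, impact vy=-4.507
  bounce: vy ← 0.73·4.507 = 3.290

1 4.288 24.086 44.599
2 3.235 12.835 78.246
3 2.362 6.840 102.808
4 1.724 3.645 120.738
5 1.259 1.942 133.828
6 0.919 1.035 143.383
final: 143.383 3.290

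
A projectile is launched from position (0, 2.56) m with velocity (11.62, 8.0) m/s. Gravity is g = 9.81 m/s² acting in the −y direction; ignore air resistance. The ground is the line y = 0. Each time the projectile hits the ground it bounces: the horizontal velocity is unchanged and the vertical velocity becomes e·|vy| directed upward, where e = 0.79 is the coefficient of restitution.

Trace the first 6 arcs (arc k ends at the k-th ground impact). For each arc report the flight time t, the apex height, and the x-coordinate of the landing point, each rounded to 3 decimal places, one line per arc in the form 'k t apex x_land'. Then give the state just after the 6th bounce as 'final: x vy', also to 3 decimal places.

1 1.905 5.822 22.136
2 1.721 3.633 42.138
3 1.360 2.268 57.940
4 1.074 1.415 70.423
5 0.849 0.883 80.285
6 0.670 0.551 88.076
final: 88.076 2.598

Arc 1: start y=2.560, vy=8.000 → t=1.905, apex=5.822, x_land=22.136, impact vy=-10.688
  bounce: vy ← 0.79·10.688 = 8.443
Arc 2: start y=0.000, vy=8.443 → t=1.721, apex=3.633, x_land=42.138, impact vy=-8.443
  bounce: vy ← 0.79·8.443 = 6.670
Arc 3: start y=0.000, vy=6.670 → t=1.360, apex=2.268, x_land=57.940, impact vy=-6.670
  bounce: vy ← 0.79·6.670 = 5.269
Arc 4: start y=0.000, vy=5.269 → t=1.074, apex=1.415, x_land=70.423, impact vy=-5.269
  bounce: vy ← 0.79·5.269 = 4.163
Arc 5: start y=0.000, vy=4.163 → t=0.849, apex=0.883, x_land=80.285, impact vy=-4.163
  bounce: vy ← 0.79·4.163 = 3.289
Arc 6: start y=0.000, vy=3.289 → t=0.670, apex=0.551, x_land=88.076, impact vy=-3.289
  bounce: vy ← 0.79·3.289 = 2.598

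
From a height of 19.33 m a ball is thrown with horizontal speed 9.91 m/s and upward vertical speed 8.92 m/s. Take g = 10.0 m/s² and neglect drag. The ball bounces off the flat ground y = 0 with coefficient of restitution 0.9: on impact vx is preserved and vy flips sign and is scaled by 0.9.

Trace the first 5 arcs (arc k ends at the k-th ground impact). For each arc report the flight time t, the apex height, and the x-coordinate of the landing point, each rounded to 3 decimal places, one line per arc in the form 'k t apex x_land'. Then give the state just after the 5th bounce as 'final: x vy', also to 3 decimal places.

Arc 1: start y=19.330, vy=8.920 → t=3.051, apex=23.308, x_land=30.236, impact vy=-21.591
  bounce: vy ← 0.9·21.591 = 19.432
Arc 2: start y=0.000, vy=19.432 → t=3.886, apex=18.880, x_land=68.750, impact vy=-19.432
  bounce: vy ← 0.9·19.432 = 17.489
Arc 3: start y=0.000, vy=17.489 → t=3.498, apex=15.293, x_land=103.413, impact vy=-17.489
  bounce: vy ← 0.9·17.489 = 15.740
Arc 4: start y=0.000, vy=15.740 → t=3.148, apex=12.387, x_land=134.609, impact vy=-15.740
  bounce: vy ← 0.9·15.740 = 14.166
Arc 5: start y=0.000, vy=14.166 → t=2.833, apex=10.033, x_land=162.685, impact vy=-14.166
  bounce: vy ← 0.9·14.166 = 12.749

1 3.051 23.308 30.236
2 3.886 18.880 68.750
3 3.498 15.293 103.413
4 3.148 12.387 134.609
5 2.833 10.033 162.685
final: 162.685 12.749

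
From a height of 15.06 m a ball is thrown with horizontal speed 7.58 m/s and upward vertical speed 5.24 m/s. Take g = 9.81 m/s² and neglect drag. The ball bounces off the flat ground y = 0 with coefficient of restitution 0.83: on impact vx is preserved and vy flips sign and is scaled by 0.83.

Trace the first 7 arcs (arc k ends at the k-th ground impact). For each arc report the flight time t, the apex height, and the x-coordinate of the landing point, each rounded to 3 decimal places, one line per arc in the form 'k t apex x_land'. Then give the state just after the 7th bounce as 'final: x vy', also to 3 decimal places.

1 2.366 16.459 17.934
2 3.041 11.339 40.984
3 2.524 7.811 60.115
4 2.095 5.381 75.994
5 1.739 3.707 89.174
6 1.443 2.554 100.113
7 1.198 1.759 109.192
final: 109.192 4.876

Arc 1: start y=15.060, vy=5.240 → t=2.366, apex=16.459, x_land=17.934, impact vy=-17.970
  bounce: vy ← 0.83·17.970 = 14.915
Arc 2: start y=0.000, vy=14.915 → t=3.041, apex=11.339, x_land=40.984, impact vy=-14.915
  bounce: vy ← 0.83·14.915 = 12.380
Arc 3: start y=0.000, vy=12.380 → t=2.524, apex=7.811, x_land=60.115, impact vy=-12.380
  bounce: vy ← 0.83·12.380 = 10.275
Arc 4: start y=0.000, vy=10.275 → t=2.095, apex=5.381, x_land=75.994, impact vy=-10.275
  bounce: vy ← 0.83·10.275 = 8.528
Arc 5: start y=0.000, vy=8.528 → t=1.739, apex=3.707, x_land=89.174, impact vy=-8.528
  bounce: vy ← 0.83·8.528 = 7.079
Arc 6: start y=0.000, vy=7.079 → t=1.443, apex=2.554, x_land=100.113, impact vy=-7.079
  bounce: vy ← 0.83·7.079 = 5.875
Arc 7: start y=0.000, vy=5.875 → t=1.198, apex=1.759, x_land=109.192, impact vy=-5.875
  bounce: vy ← 0.83·5.875 = 4.876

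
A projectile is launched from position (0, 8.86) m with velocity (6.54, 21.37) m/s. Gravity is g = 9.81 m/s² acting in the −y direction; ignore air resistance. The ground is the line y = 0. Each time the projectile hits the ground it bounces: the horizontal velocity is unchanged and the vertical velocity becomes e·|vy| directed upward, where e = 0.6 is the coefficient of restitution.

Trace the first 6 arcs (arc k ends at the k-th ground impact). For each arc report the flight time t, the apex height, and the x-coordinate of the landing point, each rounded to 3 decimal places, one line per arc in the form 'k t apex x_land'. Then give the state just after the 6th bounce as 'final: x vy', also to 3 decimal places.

1 4.738 32.136 30.987
2 3.072 11.569 51.075
3 1.843 4.165 63.127
4 1.106 1.499 70.359
5 0.663 0.540 74.698
6 0.398 0.194 77.301
final: 77.301 1.172

Arc 1: start y=8.860, vy=21.370 → t=4.738, apex=32.136, x_land=30.987, impact vy=-25.110
  bounce: vy ← 0.6·25.110 = 15.066
Arc 2: start y=0.000, vy=15.066 → t=3.072, apex=11.569, x_land=51.075, impact vy=-15.066
  bounce: vy ← 0.6·15.066 = 9.040
Arc 3: start y=0.000, vy=9.040 → t=1.843, apex=4.165, x_land=63.127, impact vy=-9.040
  bounce: vy ← 0.6·9.040 = 5.424
Arc 4: start y=0.000, vy=5.424 → t=1.106, apex=1.499, x_land=70.359, impact vy=-5.424
  bounce: vy ← 0.6·5.424 = 3.254
Arc 5: start y=0.000, vy=3.254 → t=0.663, apex=0.540, x_land=74.698, impact vy=-3.254
  bounce: vy ← 0.6·3.254 = 1.953
Arc 6: start y=0.000, vy=1.953 → t=0.398, apex=0.194, x_land=77.301, impact vy=-1.953
  bounce: vy ← 0.6·1.953 = 1.172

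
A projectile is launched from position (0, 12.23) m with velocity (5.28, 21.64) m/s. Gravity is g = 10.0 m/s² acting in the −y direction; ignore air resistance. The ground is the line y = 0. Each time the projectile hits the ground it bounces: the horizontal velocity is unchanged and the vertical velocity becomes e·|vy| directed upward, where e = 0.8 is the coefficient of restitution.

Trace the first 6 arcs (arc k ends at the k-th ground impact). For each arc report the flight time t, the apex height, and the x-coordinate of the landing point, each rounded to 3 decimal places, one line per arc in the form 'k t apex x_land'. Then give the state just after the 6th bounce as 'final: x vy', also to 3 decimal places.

1 4.834 35.644 25.524
2 4.272 22.812 48.080
3 3.418 14.600 66.125
4 2.734 9.344 80.561
5 2.187 5.980 92.109
6 1.750 3.827 101.348
final: 101.348 6.999

Arc 1: start y=12.230, vy=21.640 → t=4.834, apex=35.644, x_land=25.524, impact vy=-26.700
  bounce: vy ← 0.8·26.700 = 21.360
Arc 2: start y=0.000, vy=21.360 → t=4.272, apex=22.812, x_land=48.080, impact vy=-21.360
  bounce: vy ← 0.8·21.360 = 17.088
Arc 3: start y=0.000, vy=17.088 → t=3.418, apex=14.600, x_land=66.125, impact vy=-17.088
  bounce: vy ← 0.8·17.088 = 13.670
Arc 4: start y=0.000, vy=13.670 → t=2.734, apex=9.344, x_land=80.561, impact vy=-13.670
  bounce: vy ← 0.8·13.670 = 10.936
Arc 5: start y=0.000, vy=10.936 → t=2.187, apex=5.980, x_land=92.109, impact vy=-10.936
  bounce: vy ← 0.8·10.936 = 8.749
Arc 6: start y=0.000, vy=8.749 → t=1.750, apex=3.827, x_land=101.348, impact vy=-8.749
  bounce: vy ← 0.8·8.749 = 6.999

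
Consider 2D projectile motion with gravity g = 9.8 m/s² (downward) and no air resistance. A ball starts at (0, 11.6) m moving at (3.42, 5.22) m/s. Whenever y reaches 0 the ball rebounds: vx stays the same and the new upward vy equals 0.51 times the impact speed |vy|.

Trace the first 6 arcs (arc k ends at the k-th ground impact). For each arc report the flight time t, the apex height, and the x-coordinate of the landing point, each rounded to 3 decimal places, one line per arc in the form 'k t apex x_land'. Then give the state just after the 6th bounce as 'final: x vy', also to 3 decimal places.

Arc 1: start y=11.600, vy=5.220 → t=2.161, apex=12.990, x_land=7.390, impact vy=-15.956
  bounce: vy ← 0.51·15.956 = 8.138
Arc 2: start y=0.000, vy=8.138 → t=1.661, apex=3.379, x_land=13.070, impact vy=-8.138
  bounce: vy ← 0.51·8.138 = 4.150
Arc 3: start y=0.000, vy=4.150 → t=0.847, apex=0.879, x_land=15.967, impact vy=-4.150
  bounce: vy ← 0.51·4.150 = 2.117
Arc 4: start y=0.000, vy=2.117 → t=0.432, apex=0.229, x_land=17.444, impact vy=-2.117
  bounce: vy ← 0.51·2.117 = 1.079
Arc 5: start y=0.000, vy=1.079 → t=0.220, apex=0.059, x_land=18.197, impact vy=-1.079
  bounce: vy ← 0.51·1.079 = 0.551
Arc 6: start y=0.000, vy=0.551 → t=0.112, apex=0.015, x_land=18.582, impact vy=-0.551
  bounce: vy ← 0.51·0.551 = 0.281

1 2.161 12.990 7.390
2 1.661 3.379 13.070
3 0.847 0.879 15.967
4 0.432 0.229 17.444
5 0.220 0.059 18.197
6 0.112 0.015 18.582
final: 18.582 0.281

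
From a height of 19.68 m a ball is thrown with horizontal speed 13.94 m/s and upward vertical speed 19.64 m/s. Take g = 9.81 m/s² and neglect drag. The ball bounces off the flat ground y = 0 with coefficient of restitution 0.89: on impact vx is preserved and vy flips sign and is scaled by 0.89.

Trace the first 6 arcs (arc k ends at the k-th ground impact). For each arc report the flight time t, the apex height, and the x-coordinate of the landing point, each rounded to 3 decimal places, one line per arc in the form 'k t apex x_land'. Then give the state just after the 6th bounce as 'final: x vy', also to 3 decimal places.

1 4.834 39.340 67.387
2 5.041 31.161 137.659
3 4.487 24.683 200.200
4 3.993 19.551 255.863
5 3.554 15.487 305.402
6 3.163 12.267 349.492
final: 349.492 13.807

Arc 1: start y=19.680, vy=19.640 → t=4.834, apex=39.340, x_land=67.387, impact vy=-27.782
  bounce: vy ← 0.89·27.782 = 24.726
Arc 2: start y=0.000, vy=24.726 → t=5.041, apex=31.161, x_land=137.659, impact vy=-24.726
  bounce: vy ← 0.89·24.726 = 22.006
Arc 3: start y=0.000, vy=22.006 → t=4.487, apex=24.683, x_land=200.200, impact vy=-22.006
  bounce: vy ← 0.89·22.006 = 19.586
Arc 4: start y=0.000, vy=19.586 → t=3.993, apex=19.551, x_land=255.863, impact vy=-19.586
  bounce: vy ← 0.89·19.586 = 17.431
Arc 5: start y=0.000, vy=17.431 → t=3.554, apex=15.487, x_land=305.402, impact vy=-17.431
  bounce: vy ← 0.89·17.431 = 15.514
Arc 6: start y=0.000, vy=15.514 → t=3.163, apex=12.267, x_land=349.492, impact vy=-15.514
  bounce: vy ← 0.89·15.514 = 13.807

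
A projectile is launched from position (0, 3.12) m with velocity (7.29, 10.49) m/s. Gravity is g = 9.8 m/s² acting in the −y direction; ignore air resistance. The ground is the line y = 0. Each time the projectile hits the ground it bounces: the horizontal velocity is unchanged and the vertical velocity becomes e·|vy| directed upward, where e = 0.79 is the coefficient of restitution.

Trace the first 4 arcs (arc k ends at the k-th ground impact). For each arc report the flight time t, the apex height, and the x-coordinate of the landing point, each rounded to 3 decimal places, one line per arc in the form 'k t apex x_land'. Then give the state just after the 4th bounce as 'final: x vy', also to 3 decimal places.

1 2.406 8.734 17.536
2 2.109 5.451 32.914
3 1.666 3.402 45.063
4 1.317 2.123 54.660
final: 54.660 5.096

Arc 1: start y=3.120, vy=10.490 → t=2.406, apex=8.734, x_land=17.536, impact vy=-13.084
  bounce: vy ← 0.79·13.084 = 10.336
Arc 2: start y=0.000, vy=10.336 → t=2.109, apex=5.451, x_land=32.914, impact vy=-10.336
  bounce: vy ← 0.79·10.336 = 8.166
Arc 3: start y=0.000, vy=8.166 → t=1.666, apex=3.402, x_land=45.063, impact vy=-8.166
  bounce: vy ← 0.79·8.166 = 6.451
Arc 4: start y=0.000, vy=6.451 → t=1.317, apex=2.123, x_land=54.660, impact vy=-6.451
  bounce: vy ← 0.79·6.451 = 5.096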